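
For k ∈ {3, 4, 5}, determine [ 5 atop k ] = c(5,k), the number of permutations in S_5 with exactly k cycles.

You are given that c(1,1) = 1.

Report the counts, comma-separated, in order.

i=2: T(2,1)=0+1·1=1 | T(2,2)=1+1·0=1
i=3: T(3,1)=0+2·1=2 | T(3,2)=1+2·1=3 | T(3,3)=1+2·0=1
i=4: T(4,2)=2+3·3=11 | T(4,3)=3+3·1=6 | T(4,4)=1+3·0=1
i=5: T(5,3)=11+4·6=35 | T(5,4)=6+4·1=10 | T(5,5)=1+4·0=1
Read c(5,3) = 35, c(5,4) = 10, c(5,5) = 1.

35, 10, 1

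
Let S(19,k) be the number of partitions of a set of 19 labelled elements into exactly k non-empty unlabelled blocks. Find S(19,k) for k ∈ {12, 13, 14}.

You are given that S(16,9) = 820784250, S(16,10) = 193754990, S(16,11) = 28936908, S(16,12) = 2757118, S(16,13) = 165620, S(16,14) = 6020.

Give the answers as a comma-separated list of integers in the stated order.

i=17: T(17,10)=820784250+10·193754990=2758334150 | T(17,11)=193754990+11·28936908=512060978 | T(17,12)=28936908+12·2757118=62022324 | T(17,13)=2757118+13·165620=4910178 | T(17,14)=165620+14·6020=249900
i=18: T(18,11)=2758334150+11·512060978=8391004908 | T(18,12)=512060978+12·62022324=1256328866 | T(18,13)=62022324+13·4910178=125854638 | T(18,14)=4910178+14·249900=8408778
i=19: T(19,12)=8391004908+12·1256328866=23466951300 | T(19,13)=1256328866+13·125854638=2892439160 | T(19,14)=125854638+14·8408778=243577530
Read S(19,12) = 23466951300, S(19,13) = 2892439160, S(19,14) = 243577530.

23466951300, 2892439160, 243577530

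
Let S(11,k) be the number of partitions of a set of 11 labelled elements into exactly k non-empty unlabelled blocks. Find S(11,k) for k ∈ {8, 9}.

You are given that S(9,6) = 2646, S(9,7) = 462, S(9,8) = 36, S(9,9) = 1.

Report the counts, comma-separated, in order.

@10  (10,7):462·7+2646→5880, (10,8):36·8+462→750, (10,9):1·9+36→45
@11  (11,8):750·8+5880→11880, (11,9):45·9+750→1155
Read S(11,8) = 11880, S(11,9) = 1155.

11880, 1155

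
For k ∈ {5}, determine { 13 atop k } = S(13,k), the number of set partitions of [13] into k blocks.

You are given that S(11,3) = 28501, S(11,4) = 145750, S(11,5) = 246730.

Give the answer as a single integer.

row 12: T[12][4]=4·145750+28501=611501  T[12][5]=5·246730+145750=1379400
row 13: T[13][5]=5·1379400+611501=7508501
Read S(13,5) = 7508501.

7508501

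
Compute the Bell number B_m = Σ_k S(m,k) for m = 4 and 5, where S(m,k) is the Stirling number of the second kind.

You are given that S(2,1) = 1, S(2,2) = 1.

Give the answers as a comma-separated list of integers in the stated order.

@3  (3,1):1·1+0→1, (3,2):1·2+1→3, (3,3):0·3+1→1
@4  (4,1):1·1+0→1, (4,2):3·2+1→7, (4,3):1·3+3→6, (4,4):0·4+1→1
@5  (5,1):1·1+0→1, (5,2):7·2+1→15, (5,3):6·3+7→25, (5,4):1·4+6→10, (5,5):0·5+1→1
B_4 = ΣS(4,k) = 1+7+6+1 = 15
B_5 = ΣS(5,k) = 1+15+25+10+1 = 52

15, 52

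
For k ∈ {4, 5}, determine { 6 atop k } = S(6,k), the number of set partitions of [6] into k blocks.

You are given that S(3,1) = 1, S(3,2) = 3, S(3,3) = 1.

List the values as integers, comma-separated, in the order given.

65, 15

@4  (4,2):3·2+1→7, (4,3):1·3+3→6, (4,4):0·4+1→1
@5  (5,3):6·3+7→25, (5,4):1·4+6→10, (5,5):0·5+1→1
@6  (6,4):10·4+25→65, (6,5):1·5+10→15
Read S(6,4) = 65, S(6,5) = 15.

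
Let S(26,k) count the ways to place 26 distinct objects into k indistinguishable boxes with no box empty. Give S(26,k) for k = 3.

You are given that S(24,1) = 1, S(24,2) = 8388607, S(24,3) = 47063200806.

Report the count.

@25  (25,2):8388607·2+1→16777215, (25,3):47063200806·3+8388607→141197991025
@26  (26,3):141197991025·3+16777215→423610750290
Read S(26,3) = 423610750290.

423610750290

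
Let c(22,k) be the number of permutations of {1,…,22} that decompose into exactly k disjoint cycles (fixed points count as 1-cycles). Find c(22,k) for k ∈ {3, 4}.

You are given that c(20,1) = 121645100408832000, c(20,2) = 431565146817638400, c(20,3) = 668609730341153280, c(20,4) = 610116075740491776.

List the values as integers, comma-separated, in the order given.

298631902863216384000, 284093315901811468800

@21  (21,2):431565146817638400·20+121645100408832000→8752948036761600000, (21,3):668609730341153280·20+431565146817638400→13803759753640704000, (21,4):610116075740491776·20+668609730341153280→12870931245150988800
@22  (22,3):13803759753640704000·21+8752948036761600000→298631902863216384000, (22,4):12870931245150988800·21+13803759753640704000→284093315901811468800
Read c(22,3) = 298631902863216384000, c(22,4) = 284093315901811468800.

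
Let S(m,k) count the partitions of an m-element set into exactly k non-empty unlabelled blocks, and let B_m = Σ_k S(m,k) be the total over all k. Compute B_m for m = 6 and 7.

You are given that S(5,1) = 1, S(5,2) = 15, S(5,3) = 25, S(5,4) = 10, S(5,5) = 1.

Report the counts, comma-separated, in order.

203, 877

@6  (6,1):1·1+0→1, (6,2):15·2+1→31, (6,3):25·3+15→90, (6,4):10·4+25→65, (6,5):1·5+10→15, (6,6):0·6+1→1
@7  (7,1):1·1+0→1, (7,2):31·2+1→63, (7,3):90·3+31→301, (7,4):65·4+90→350, (7,5):15·5+65→140, (7,6):1·6+15→21, (7,7):0·7+1→1
B_6 = ΣS(6,k) = 1+31+90+65+15+1 = 203
B_7 = ΣS(7,k) = 1+63+301+350+140+21+1 = 877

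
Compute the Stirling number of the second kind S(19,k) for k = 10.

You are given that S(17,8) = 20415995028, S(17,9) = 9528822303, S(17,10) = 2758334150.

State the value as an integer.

@18  (18,9):9528822303·9+20415995028→106175395755, (18,10):2758334150·10+9528822303→37112163803
@19  (19,10):37112163803·10+106175395755→477297033785
Read S(19,10) = 477297033785.

477297033785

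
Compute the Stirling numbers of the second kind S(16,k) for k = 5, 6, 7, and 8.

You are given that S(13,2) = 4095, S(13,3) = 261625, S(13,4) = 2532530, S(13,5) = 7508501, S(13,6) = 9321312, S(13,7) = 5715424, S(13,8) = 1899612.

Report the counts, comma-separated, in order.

i=14: T(14,3)=4095+3·261625=788970 | T(14,4)=261625+4·2532530=10391745 | T(14,5)=2532530+5·7508501=40075035 | T(14,6)=7508501+6·9321312=63436373 | T(14,7)=9321312+7·5715424=49329280 | T(14,8)=5715424+8·1899612=20912320
i=15: T(15,4)=788970+4·10391745=42355950 | T(15,5)=10391745+5·40075035=210766920 | T(15,6)=40075035+6·63436373=420693273 | T(15,7)=63436373+7·49329280=408741333 | T(15,8)=49329280+8·20912320=216627840
i=16: T(16,5)=42355950+5·210766920=1096190550 | T(16,6)=210766920+6·420693273=2734926558 | T(16,7)=420693273+7·408741333=3281882604 | T(16,8)=408741333+8·216627840=2141764053
Read S(16,5) = 1096190550, S(16,6) = 2734926558, S(16,7) = 3281882604, S(16,8) = 2141764053.

1096190550, 2734926558, 3281882604, 2141764053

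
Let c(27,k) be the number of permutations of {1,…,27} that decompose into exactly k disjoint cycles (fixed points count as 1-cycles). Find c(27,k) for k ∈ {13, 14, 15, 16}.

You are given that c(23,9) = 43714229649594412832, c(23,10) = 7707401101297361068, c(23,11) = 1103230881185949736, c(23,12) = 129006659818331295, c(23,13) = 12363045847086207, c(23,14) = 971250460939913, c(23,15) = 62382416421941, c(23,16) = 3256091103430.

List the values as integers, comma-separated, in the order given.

16778377273555183648050, 1654339178844590073615, 137637641117332879365, 9666373658466991050

[24] T[24,10]:23*7707401101297361068+43714229649594412832=220984454979433717396 · T[24,11]:23*1103230881185949736+7707401101297361068=33081711368574204996 · T[24,12]:23*129006659818331295+1103230881185949736=4070384057007569521 · T[24,13]:23*12363045847086207+129006659818331295=413356714301314056 · T[24,14]:23*971250460939913+12363045847086207=34701806448704206 · T[24,15]:23*62382416421941+971250460939913=2406046038644556 · T[24,16]:23*3256091103430+62382416421941=137272511800831
[25] T[25,11]:24*33081711368574204996+220984454979433717396=1014945527825214637300 · T[25,12]:24*4070384057007569521+33081711368574204996=130770928736755873500 · T[25,13]:24*413356714301314056+4070384057007569521=13990945200239106865 · T[25,14]:24*34701806448704206+413356714301314056=1246200069070215000 · T[25,15]:24*2406046038644556+34701806448704206=92446911376173550 · T[25,16]:24*137272511800831+2406046038644556=5700586321864500
[26] T[26,12]:25*130770928736755873500+1014945527825214637300=4284218746244111474800 · T[26,13]:25*13990945200239106865+130770928736755873500=480544558742733545125 · T[26,14]:25*1246200069070215000+13990945200239106865=45145946926994481865 · T[26,15]:25*92446911376173550+1246200069070215000=3557372853474553750 · T[26,16]:25*5700586321864500+92446911376173550=234961569422786050
[27] T[27,13]:26*480544558742733545125+4284218746244111474800=16778377273555183648050 · T[27,14]:26*45145946926994481865+480544558742733545125=1654339178844590073615 · T[27,15]:26*3557372853474553750+45145946926994481865=137637641117332879365 · T[27,16]:26*234961569422786050+3557372853474553750=9666373658466991050
Read c(27,13) = 16778377273555183648050, c(27,14) = 1654339178844590073615, c(27,15) = 137637641117332879365, c(27,16) = 9666373658466991050.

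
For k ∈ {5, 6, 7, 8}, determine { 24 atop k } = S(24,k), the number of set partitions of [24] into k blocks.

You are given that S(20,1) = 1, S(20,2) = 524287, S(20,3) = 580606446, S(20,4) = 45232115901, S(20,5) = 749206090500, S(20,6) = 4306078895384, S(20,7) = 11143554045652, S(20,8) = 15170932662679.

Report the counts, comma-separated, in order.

485000783495250, 6090236036084530, 31677463851804540, 82318282158320505

row 21: T[21][2]=2·524287+1=1048575  T[21][3]=3·580606446+524287=1742343625  T[21][4]=4·45232115901+580606446=181509070050  T[21][5]=5·749206090500+45232115901=3791262568401  T[21][6]=6·4306078895384+749206090500=26585679462804  T[21][7]=7·11143554045652+4306078895384=82310957214948  T[21][8]=8·15170932662679+11143554045652=132511015347084
row 22: T[22][3]=3·1742343625+1048575=5228079450  T[22][4]=4·181509070050+1742343625=727778623825  T[22][5]=5·3791262568401+181509070050=19137821912055  T[22][6]=6·26585679462804+3791262568401=163305339345225  T[22][7]=7·82310957214948+26585679462804=602762379967440  T[22][8]=8·132511015347084+82310957214948=1142399079991620
row 23: T[23][4]=4·727778623825+5228079450=2916342574750  T[23][5]=5·19137821912055+727778623825=96416888184100  T[23][6]=6·163305339345225+19137821912055=998969857983405  T[23][7]=7·602762379967440+163305339345225=4382641999117305  T[23][8]=8·1142399079991620+602762379967440=9741955019900400
row 24: T[24][5]=5·96416888184100+2916342574750=485000783495250  T[24][6]=6·998969857983405+96416888184100=6090236036084530  T[24][7]=7·4382641999117305+998969857983405=31677463851804540  T[24][8]=8·9741955019900400+4382641999117305=82318282158320505
Read S(24,5) = 485000783495250, S(24,6) = 6090236036084530, S(24,7) = 31677463851804540, S(24,8) = 82318282158320505.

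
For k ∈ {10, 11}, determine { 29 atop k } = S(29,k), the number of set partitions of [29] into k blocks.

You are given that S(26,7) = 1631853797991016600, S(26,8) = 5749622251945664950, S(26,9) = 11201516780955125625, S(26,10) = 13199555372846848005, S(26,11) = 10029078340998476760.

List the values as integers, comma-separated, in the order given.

r27: T_27,8=8×5749622251945664950+1631853797991016600=47628831813556336200; T_27,9=9×11201516780955125625+5749622251945664950=106563273280541795575; T_27,10=10×13199555372846848005+11201516780955125625=143197070509423605675; T_27,11=11×10029078340998476760+13199555372846848005=123519417123830092365
r28: T_28,9=9×106563273280541795575+47628831813556336200=1006698291338432496375; T_28,10=10×143197070509423605675+106563273280541795575=1538533978374777852325; T_28,11=11×123519417123830092365+143197070509423605675=1501910658871554621690
r29: T_29,10=10×1538533978374777852325+1006698291338432496375=16392038075086211019625; T_29,11=11×1501910658871554621690+1538533978374777852325=18059551225961878690915
Read S(29,10) = 16392038075086211019625, S(29,11) = 18059551225961878690915.

16392038075086211019625, 18059551225961878690915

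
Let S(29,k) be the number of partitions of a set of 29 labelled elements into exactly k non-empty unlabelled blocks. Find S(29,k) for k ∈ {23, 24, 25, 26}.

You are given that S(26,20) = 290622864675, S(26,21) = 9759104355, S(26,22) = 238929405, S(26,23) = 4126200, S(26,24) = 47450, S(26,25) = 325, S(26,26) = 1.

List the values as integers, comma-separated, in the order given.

[27] T[27,21]:21*9759104355+290622864675=495564056130 · T[27,22]:22*238929405+9759104355=15015551265 · T[27,23]:23*4126200+238929405=333832005 · T[27,24]:24*47450+4126200=5265000 · T[27,25]:25*325+47450=55575 · T[27,26]:26*1+325=351
[28] T[28,22]:22*15015551265+495564056130=825906183960 · T[28,23]:23*333832005+15015551265=22693687380 · T[28,24]:24*5265000+333832005=460192005 · T[28,25]:25*55575+5265000=6654375 · T[28,26]:26*351+55575=64701
[29] T[29,23]:23*22693687380+825906183960=1347860993700 · T[29,24]:24*460192005+22693687380=33738295500 · T[29,25]:25*6654375+460192005=626551380 · T[29,26]:26*64701+6654375=8336601
Read S(29,23) = 1347860993700, S(29,24) = 33738295500, S(29,25) = 626551380, S(29,26) = 8336601.

1347860993700, 33738295500, 626551380, 8336601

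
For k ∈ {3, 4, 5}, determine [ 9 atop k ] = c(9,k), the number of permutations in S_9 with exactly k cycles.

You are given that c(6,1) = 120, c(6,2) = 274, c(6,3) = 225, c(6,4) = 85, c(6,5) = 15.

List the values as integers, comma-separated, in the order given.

118124, 67284, 22449

row 7: T[7][1]=6·120+0=720  T[7][2]=6·274+120=1764  T[7][3]=6·225+274=1624  T[7][4]=6·85+225=735  T[7][5]=6·15+85=175
row 8: T[8][2]=7·1764+720=13068  T[8][3]=7·1624+1764=13132  T[8][4]=7·735+1624=6769  T[8][5]=7·175+735=1960
row 9: T[9][3]=8·13132+13068=118124  T[9][4]=8·6769+13132=67284  T[9][5]=8·1960+6769=22449
Read c(9,3) = 118124, c(9,4) = 67284, c(9,5) = 22449.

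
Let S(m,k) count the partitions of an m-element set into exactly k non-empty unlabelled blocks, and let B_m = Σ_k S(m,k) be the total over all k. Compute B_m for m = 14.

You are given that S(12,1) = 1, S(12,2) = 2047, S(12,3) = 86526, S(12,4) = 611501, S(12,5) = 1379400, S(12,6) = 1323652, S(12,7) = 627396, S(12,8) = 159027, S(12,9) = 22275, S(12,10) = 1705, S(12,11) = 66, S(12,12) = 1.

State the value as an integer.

190899322

[13] T[13,1]:1*1+0=1 · T[13,2]:2*2047+1=4095 · T[13,3]:3*86526+2047=261625 · T[13,4]:4*611501+86526=2532530 · T[13,5]:5*1379400+611501=7508501 · T[13,6]:6*1323652+1379400=9321312 · T[13,7]:7*627396+1323652=5715424 · T[13,8]:8*159027+627396=1899612 · T[13,9]:9*22275+159027=359502 · T[13,10]:10*1705+22275=39325 · T[13,11]:11*66+1705=2431 · T[13,12]:12*1+66=78 · T[13,13]:13*0+1=1
[14] T[14,1]:1*1+0=1 · T[14,2]:2*4095+1=8191 · T[14,3]:3*261625+4095=788970 · T[14,4]:4*2532530+261625=10391745 · T[14,5]:5*7508501+2532530=40075035 · T[14,6]:6*9321312+7508501=63436373 · T[14,7]:7*5715424+9321312=49329280 · T[14,8]:8*1899612+5715424=20912320 · T[14,9]:9*359502+1899612=5135130 · T[14,10]:10*39325+359502=752752 · T[14,11]:11*2431+39325=66066 · T[14,12]:12*78+2431=3367 · T[14,13]:13*1+78=91 · T[14,14]:14*0+1=1
B_14 = ΣS(14,k) = 1+8191+788970+10391745+40075035+63436373+49329280+20912320+5135130+752752+66066+3367+91+1 = 190899322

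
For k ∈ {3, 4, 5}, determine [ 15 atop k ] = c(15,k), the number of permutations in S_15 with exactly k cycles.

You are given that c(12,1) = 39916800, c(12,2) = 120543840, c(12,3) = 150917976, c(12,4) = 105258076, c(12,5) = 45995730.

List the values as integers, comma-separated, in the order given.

392156797824, 310989260400, 159721605680

i=13: T(13,1)=0+12·39916800=479001600 | T(13,2)=39916800+12·120543840=1486442880 | T(13,3)=120543840+12·150917976=1931559552 | T(13,4)=150917976+12·105258076=1414014888 | T(13,5)=105258076+12·45995730=657206836
i=14: T(14,2)=479001600+13·1486442880=19802759040 | T(14,3)=1486442880+13·1931559552=26596717056 | T(14,4)=1931559552+13·1414014888=20313753096 | T(14,5)=1414014888+13·657206836=9957703756
i=15: T(15,3)=19802759040+14·26596717056=392156797824 | T(15,4)=26596717056+14·20313753096=310989260400 | T(15,5)=20313753096+14·9957703756=159721605680
Read c(15,3) = 392156797824, c(15,4) = 310989260400, c(15,5) = 159721605680.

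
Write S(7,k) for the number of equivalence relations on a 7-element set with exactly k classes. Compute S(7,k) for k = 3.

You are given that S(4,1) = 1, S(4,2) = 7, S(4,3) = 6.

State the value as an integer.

301

row 5: T[5][1]=1·1+0=1  T[5][2]=2·7+1=15  T[5][3]=3·6+7=25
row 6: T[6][2]=2·15+1=31  T[6][3]=3·25+15=90
row 7: T[7][3]=3·90+31=301
Read S(7,3) = 301.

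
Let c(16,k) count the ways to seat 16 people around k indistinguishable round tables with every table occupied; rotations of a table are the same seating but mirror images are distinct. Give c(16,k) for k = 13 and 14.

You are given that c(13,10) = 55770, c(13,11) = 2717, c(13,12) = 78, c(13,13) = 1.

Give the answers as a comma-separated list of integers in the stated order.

218400, 6580

r14: T_14,11=13×2717+55770=91091; T_14,12=13×78+2717=3731; T_14,13=13×1+78=91; T_14,14=13×0+1=1
r15: T_15,12=14×3731+91091=143325; T_15,13=14×91+3731=5005; T_15,14=14×1+91=105
r16: T_16,13=15×5005+143325=218400; T_16,14=15×105+5005=6580
Read c(16,13) = 218400, c(16,14) = 6580.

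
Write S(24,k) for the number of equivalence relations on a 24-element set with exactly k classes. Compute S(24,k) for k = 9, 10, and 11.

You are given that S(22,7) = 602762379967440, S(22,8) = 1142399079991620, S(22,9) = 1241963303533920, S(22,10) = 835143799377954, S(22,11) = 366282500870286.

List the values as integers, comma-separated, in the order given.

120622574326072500, 108254081784931500, 63100165695775560

[23] T[23,8]:8*1142399079991620+602762379967440=9741955019900400 · T[23,9]:9*1241963303533920+1142399079991620=12320068811796900 · T[23,10]:10*835143799377954+1241963303533920=9593401297313460 · T[23,11]:11*366282500870286+835143799377954=4864251308951100
[24] T[24,9]:9*12320068811796900+9741955019900400=120622574326072500 · T[24,10]:10*9593401297313460+12320068811796900=108254081784931500 · T[24,11]:11*4864251308951100+9593401297313460=63100165695775560
Read S(24,9) = 120622574326072500, S(24,10) = 108254081784931500, S(24,11) = 63100165695775560.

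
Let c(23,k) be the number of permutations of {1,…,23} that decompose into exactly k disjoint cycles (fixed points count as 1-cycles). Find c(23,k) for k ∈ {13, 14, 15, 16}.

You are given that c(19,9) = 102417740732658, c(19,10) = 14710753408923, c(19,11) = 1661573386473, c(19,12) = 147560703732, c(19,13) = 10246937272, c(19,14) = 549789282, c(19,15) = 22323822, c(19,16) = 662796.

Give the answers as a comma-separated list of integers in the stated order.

12363045847086207, 971250460939913, 62382416421941, 3256091103430

row 20: T[20][10]=19·14710753408923+102417740732658=381922055502195  T[20][11]=19·1661573386473+14710753408923=46280647751910  T[20][12]=19·147560703732+1661573386473=4465226757381  T[20][13]=19·10246937272+147560703732=342252511900  T[20][14]=19·549789282+10246937272=20692933630  T[20][15]=19·22323822+549789282=973941900  T[20][16]=19·662796+22323822=34916946
row 21: T[21][11]=20·46280647751910+381922055502195=1307535010540395  T[21][12]=20·4465226757381+46280647751910=135585182899530  T[21][13]=20·342252511900+4465226757381=11310276995381  T[21][14]=20·20692933630+342252511900=756111184500  T[21][15]=20·973941900+20692933630=40171771630  T[21][16]=20·34916946+973941900=1672280820
row 22: T[22][12]=21·135585182899530+1307535010540395=4154823851430525  T[22][13]=21·11310276995381+135585182899530=373100999802531  T[22][14]=21·756111184500+11310276995381=27188611869881  T[22][15]=21·40171771630+756111184500=1599718388730  T[22][16]=21·1672280820+40171771630=75289668850
row 23: T[23][13]=22·373100999802531+4154823851430525=12363045847086207  T[23][14]=22·27188611869881+373100999802531=971250460939913  T[23][15]=22·1599718388730+27188611869881=62382416421941  T[23][16]=22·75289668850+1599718388730=3256091103430
Read c(23,13) = 12363045847086207, c(23,14) = 971250460939913, c(23,15) = 62382416421941, c(23,16) = 3256091103430.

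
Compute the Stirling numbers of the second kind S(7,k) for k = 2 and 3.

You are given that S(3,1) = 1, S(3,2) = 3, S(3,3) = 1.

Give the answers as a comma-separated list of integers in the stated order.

63, 301

row 4: T[4][1]=1·1+0=1  T[4][2]=2·3+1=7  T[4][3]=3·1+3=6
row 5: T[5][1]=1·1+0=1  T[5][2]=2·7+1=15  T[5][3]=3·6+7=25
row 6: T[6][1]=1·1+0=1  T[6][2]=2·15+1=31  T[6][3]=3·25+15=90
row 7: T[7][2]=2·31+1=63  T[7][3]=3·90+31=301
Read S(7,2) = 63, S(7,3) = 301.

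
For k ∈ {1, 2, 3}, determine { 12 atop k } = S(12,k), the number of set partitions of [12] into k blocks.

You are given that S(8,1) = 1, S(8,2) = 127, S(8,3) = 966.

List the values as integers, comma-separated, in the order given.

1, 2047, 86526

i=9: T(9,1)=0+1·1=1 | T(9,2)=1+2·127=255 | T(9,3)=127+3·966=3025
i=10: T(10,1)=0+1·1=1 | T(10,2)=1+2·255=511 | T(10,3)=255+3·3025=9330
i=11: T(11,1)=0+1·1=1 | T(11,2)=1+2·511=1023 | T(11,3)=511+3·9330=28501
i=12: T(12,1)=0+1·1=1 | T(12,2)=1+2·1023=2047 | T(12,3)=1023+3·28501=86526
Read S(12,1) = 1, S(12,2) = 2047, S(12,3) = 86526.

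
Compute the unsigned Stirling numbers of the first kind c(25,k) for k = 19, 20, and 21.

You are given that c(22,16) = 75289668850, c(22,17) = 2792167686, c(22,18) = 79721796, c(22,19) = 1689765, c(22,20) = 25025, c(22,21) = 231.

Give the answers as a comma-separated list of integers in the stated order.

414908513800, 11276842500, 238810495

r23: T_23,17=22×2792167686+75289668850=136717357942; T_23,18=22×79721796+2792167686=4546047198; T_23,19=22×1689765+79721796=116896626; T_23,20=22×25025+1689765=2240315; T_23,21=22×231+25025=30107
r24: T_24,18=23×4546047198+136717357942=241276443496; T_24,19=23×116896626+4546047198=7234669596; T_24,20=23×2240315+116896626=168423871; T_24,21=23×30107+2240315=2932776
r25: T_25,19=24×7234669596+241276443496=414908513800; T_25,20=24×168423871+7234669596=11276842500; T_25,21=24×2932776+168423871=238810495
Read c(25,19) = 414908513800, c(25,20) = 11276842500, c(25,21) = 238810495.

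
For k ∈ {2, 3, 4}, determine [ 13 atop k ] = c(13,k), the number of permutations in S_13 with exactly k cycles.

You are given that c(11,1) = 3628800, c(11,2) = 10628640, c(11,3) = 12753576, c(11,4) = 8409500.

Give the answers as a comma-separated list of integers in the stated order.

1486442880, 1931559552, 1414014888

i=12: T(12,1)=0+11·3628800=39916800 | T(12,2)=3628800+11·10628640=120543840 | T(12,3)=10628640+11·12753576=150917976 | T(12,4)=12753576+11·8409500=105258076
i=13: T(13,2)=39916800+12·120543840=1486442880 | T(13,3)=120543840+12·150917976=1931559552 | T(13,4)=150917976+12·105258076=1414014888
Read c(13,2) = 1486442880, c(13,3) = 1931559552, c(13,4) = 1414014888.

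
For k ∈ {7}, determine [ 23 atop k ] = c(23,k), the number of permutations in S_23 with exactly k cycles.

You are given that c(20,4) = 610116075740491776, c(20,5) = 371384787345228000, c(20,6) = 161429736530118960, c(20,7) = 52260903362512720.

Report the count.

i=21: T(21,5)=610116075740491776+20·371384787345228000=8037811822645051776 | T(21,6)=371384787345228000+20·161429736530118960=3599979517947607200 | T(21,7)=161429736530118960+20·52260903362512720=1206647803780373360
i=22: T(22,6)=8037811822645051776+21·3599979517947607200=83637381699544802976 | T(22,7)=3599979517947607200+21·1206647803780373360=28939583397335447760
i=23: T(23,7)=83637381699544802976+22·28939583397335447760=720308216440924653696
Read c(23,7) = 720308216440924653696.

720308216440924653696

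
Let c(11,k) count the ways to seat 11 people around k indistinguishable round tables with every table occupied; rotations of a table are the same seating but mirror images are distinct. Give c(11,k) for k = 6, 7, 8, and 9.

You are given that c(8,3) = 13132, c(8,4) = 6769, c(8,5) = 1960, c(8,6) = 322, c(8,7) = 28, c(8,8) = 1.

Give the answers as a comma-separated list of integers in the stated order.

i=9: T(9,4)=13132+8·6769=67284 | T(9,5)=6769+8·1960=22449 | T(9,6)=1960+8·322=4536 | T(9,7)=322+8·28=546 | T(9,8)=28+8·1=36 | T(9,9)=1+8·0=1
i=10: T(10,5)=67284+9·22449=269325 | T(10,6)=22449+9·4536=63273 | T(10,7)=4536+9·546=9450 | T(10,8)=546+9·36=870 | T(10,9)=36+9·1=45
i=11: T(11,6)=269325+10·63273=902055 | T(11,7)=63273+10·9450=157773 | T(11,8)=9450+10·870=18150 | T(11,9)=870+10·45=1320
Read c(11,6) = 902055, c(11,7) = 157773, c(11,8) = 18150, c(11,9) = 1320.

902055, 157773, 18150, 1320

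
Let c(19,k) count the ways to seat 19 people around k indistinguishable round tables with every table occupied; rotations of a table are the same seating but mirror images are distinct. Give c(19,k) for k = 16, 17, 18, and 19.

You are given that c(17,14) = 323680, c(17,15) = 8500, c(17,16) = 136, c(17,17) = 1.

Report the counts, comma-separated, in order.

662796, 13566, 171, 1

row 18: T[18][15]=17·8500+323680=468180  T[18][16]=17·136+8500=10812  T[18][17]=17·1+136=153  T[18][18]=17·0+1=1
row 19: T[19][16]=18·10812+468180=662796  T[19][17]=18·153+10812=13566  T[19][18]=18·1+153=171  T[19][19]=18·0+1=1
Read c(19,16) = 662796, c(19,17) = 13566, c(19,18) = 171, c(19,19) = 1.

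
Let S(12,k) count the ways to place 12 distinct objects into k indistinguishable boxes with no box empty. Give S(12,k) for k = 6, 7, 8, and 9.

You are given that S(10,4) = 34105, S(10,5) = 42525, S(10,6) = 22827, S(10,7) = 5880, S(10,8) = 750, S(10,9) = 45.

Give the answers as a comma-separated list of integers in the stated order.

1323652, 627396, 159027, 22275

[11] T[11,5]:5*42525+34105=246730 · T[11,6]:6*22827+42525=179487 · T[11,7]:7*5880+22827=63987 · T[11,8]:8*750+5880=11880 · T[11,9]:9*45+750=1155
[12] T[12,6]:6*179487+246730=1323652 · T[12,7]:7*63987+179487=627396 · T[12,8]:8*11880+63987=159027 · T[12,9]:9*1155+11880=22275
Read S(12,6) = 1323652, S(12,7) = 627396, S(12,8) = 159027, S(12,9) = 22275.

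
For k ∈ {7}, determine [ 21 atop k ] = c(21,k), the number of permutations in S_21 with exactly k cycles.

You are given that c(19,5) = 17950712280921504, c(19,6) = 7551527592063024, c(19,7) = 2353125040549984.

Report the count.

1206647803780373360

[20] T[20,6]:19*7551527592063024+17950712280921504=161429736530118960 · T[20,7]:19*2353125040549984+7551527592063024=52260903362512720
[21] T[21,7]:20*52260903362512720+161429736530118960=1206647803780373360
Read c(21,7) = 1206647803780373360.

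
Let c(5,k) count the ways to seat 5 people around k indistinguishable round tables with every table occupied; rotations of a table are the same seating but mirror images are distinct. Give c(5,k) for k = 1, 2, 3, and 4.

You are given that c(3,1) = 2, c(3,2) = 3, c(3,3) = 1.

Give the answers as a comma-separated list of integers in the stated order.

r4: T_4,1=3×2+0=6; T_4,2=3×3+2=11; T_4,3=3×1+3=6; T_4,4=3×0+1=1
r5: T_5,1=4×6+0=24; T_5,2=4×11+6=50; T_5,3=4×6+11=35; T_5,4=4×1+6=10
Read c(5,1) = 24, c(5,2) = 50, c(5,3) = 35, c(5,4) = 10.

24, 50, 35, 10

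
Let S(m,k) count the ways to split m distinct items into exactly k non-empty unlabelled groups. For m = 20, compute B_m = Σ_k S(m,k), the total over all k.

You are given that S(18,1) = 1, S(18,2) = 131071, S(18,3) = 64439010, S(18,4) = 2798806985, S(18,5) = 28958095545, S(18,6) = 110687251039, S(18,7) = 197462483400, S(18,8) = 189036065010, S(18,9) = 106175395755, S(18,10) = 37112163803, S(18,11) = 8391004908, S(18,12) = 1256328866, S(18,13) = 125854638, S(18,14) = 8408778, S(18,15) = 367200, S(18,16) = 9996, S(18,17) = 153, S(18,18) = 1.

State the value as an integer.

i=19: T(19,1)=0+1·1=1 | T(19,2)=1+2·131071=262143 | T(19,3)=131071+3·64439010=193448101 | T(19,4)=64439010+4·2798806985=11259666950 | T(19,5)=2798806985+5·28958095545=147589284710 | T(19,6)=28958095545+6·110687251039=693081601779 | T(19,7)=110687251039+7·197462483400=1492924634839 | T(19,8)=197462483400+8·189036065010=1709751003480 | T(19,9)=189036065010+9·106175395755=1144614626805 | T(19,10)=106175395755+10·37112163803=477297033785 | T(19,11)=37112163803+11·8391004908=129413217791 | T(19,12)=8391004908+12·1256328866=23466951300 | T(19,13)=1256328866+13·125854638=2892439160 | T(19,14)=125854638+14·8408778=243577530 | T(19,15)=8408778+15·367200=13916778 | T(19,16)=367200+16·9996=527136 | T(19,17)=9996+17·153=12597 | T(19,18)=153+18·1=171 | T(19,19)=1+19·0=1
i=20: T(20,1)=0+1·1=1 | T(20,2)=1+2·262143=524287 | T(20,3)=262143+3·193448101=580606446 | T(20,4)=193448101+4·11259666950=45232115901 | T(20,5)=11259666950+5·147589284710=749206090500 | T(20,6)=147589284710+6·693081601779=4306078895384 | T(20,7)=693081601779+7·1492924634839=11143554045652 | T(20,8)=1492924634839+8·1709751003480=15170932662679 | T(20,9)=1709751003480+9·1144614626805=12011282644725 | T(20,10)=1144614626805+10·477297033785=5917584964655 | T(20,11)=477297033785+11·129413217791=1900842429486 | T(20,12)=129413217791+12·23466951300=411016633391 | T(20,13)=23466951300+13·2892439160=61068660380 | T(20,14)=2892439160+14·243577530=6302524580 | T(20,15)=243577530+15·13916778=452329200 | T(20,16)=13916778+16·527136=22350954 | T(20,17)=527136+17·12597=741285 | T(20,18)=12597+18·171=15675 | T(20,19)=171+19·1=190 | T(20,20)=1+20·0=1
B_20 = ΣS(20,k) = 1+524287+580606446+45232115901+749206090500+4306078895384+11143554045652+15170932662679+12011282644725+5917584964655+1900842429486+411016633391+61068660380+6302524580+452329200+22350954+741285+15675+190+1 = 51724158235372

51724158235372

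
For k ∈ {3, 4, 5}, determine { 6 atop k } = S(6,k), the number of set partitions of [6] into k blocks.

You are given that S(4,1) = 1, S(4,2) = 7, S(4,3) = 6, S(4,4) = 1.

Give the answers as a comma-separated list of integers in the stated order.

r5: T_5,2=2×7+1=15; T_5,3=3×6+7=25; T_5,4=4×1+6=10; T_5,5=5×0+1=1
r6: T_6,3=3×25+15=90; T_6,4=4×10+25=65; T_6,5=5×1+10=15
Read S(6,3) = 90, S(6,4) = 65, S(6,5) = 15.

90, 65, 15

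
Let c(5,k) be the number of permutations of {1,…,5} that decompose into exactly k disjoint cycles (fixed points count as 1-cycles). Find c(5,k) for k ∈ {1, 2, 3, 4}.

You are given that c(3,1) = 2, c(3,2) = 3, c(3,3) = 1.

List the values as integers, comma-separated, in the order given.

@4  (4,1):2·3+0→6, (4,2):3·3+2→11, (4,3):1·3+3→6, (4,4):0·3+1→1
@5  (5,1):6·4+0→24, (5,2):11·4+6→50, (5,3):6·4+11→35, (5,4):1·4+6→10
Read c(5,1) = 24, c(5,2) = 50, c(5,3) = 35, c(5,4) = 10.

24, 50, 35, 10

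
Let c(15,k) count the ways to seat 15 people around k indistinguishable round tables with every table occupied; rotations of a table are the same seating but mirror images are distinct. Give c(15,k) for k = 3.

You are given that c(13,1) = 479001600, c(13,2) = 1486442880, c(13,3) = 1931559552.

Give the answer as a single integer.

392156797824

r14: T_14,2=13×1486442880+479001600=19802759040; T_14,3=13×1931559552+1486442880=26596717056
r15: T_15,3=14×26596717056+19802759040=392156797824
Read c(15,3) = 392156797824.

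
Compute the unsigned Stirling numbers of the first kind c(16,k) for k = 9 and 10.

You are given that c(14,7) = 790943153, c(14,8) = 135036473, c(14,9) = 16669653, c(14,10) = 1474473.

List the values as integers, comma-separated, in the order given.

row 15: T[15][8]=14·135036473+790943153=2681453775  T[15][9]=14·16669653+135036473=368411615  T[15][10]=14·1474473+16669653=37312275
row 16: T[16][9]=15·368411615+2681453775=8207628000  T[16][10]=15·37312275+368411615=928095740
Read c(16,9) = 8207628000, c(16,10) = 928095740.

8207628000, 928095740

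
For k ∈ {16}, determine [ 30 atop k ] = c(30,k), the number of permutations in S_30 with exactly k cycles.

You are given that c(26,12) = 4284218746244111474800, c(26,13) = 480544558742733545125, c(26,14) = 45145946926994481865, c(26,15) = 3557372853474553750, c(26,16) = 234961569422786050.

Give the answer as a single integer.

row 27: T[27][13]=26·480544558742733545125+4284218746244111474800=16778377273555183648050  T[27][14]=26·45145946926994481865+480544558742733545125=1654339178844590073615  T[27][15]=26·3557372853474553750+45145946926994481865=137637641117332879365  T[27][16]=26·234961569422786050+3557372853474553750=9666373658466991050
row 28: T[28][14]=27·1654339178844590073615+16778377273555183648050=61445535102359115635655  T[28][15]=27·137637641117332879365+1654339178844590073615=5370555489012577816470  T[28][16]=27·9666373658466991050+137637641117332879365=398629729895941637715
row 29: T[29][15]=28·5370555489012577816470+61445535102359115635655=211821088794711294496815  T[29][16]=28·398629729895941637715+5370555489012577816470=16532187926098943672490
row 30: T[30][16]=29·16532187926098943672490+211821088794711294496815=691254538651580660999025
Read c(30,16) = 691254538651580660999025.

691254538651580660999025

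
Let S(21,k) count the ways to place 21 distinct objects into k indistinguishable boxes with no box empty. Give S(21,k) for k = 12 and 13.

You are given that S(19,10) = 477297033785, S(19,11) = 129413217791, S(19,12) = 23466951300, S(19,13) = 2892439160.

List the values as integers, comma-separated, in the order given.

6833042030178, 1204909218331

row 20: T[20][11]=11·129413217791+477297033785=1900842429486  T[20][12]=12·23466951300+129413217791=411016633391  T[20][13]=13·2892439160+23466951300=61068660380
row 21: T[21][12]=12·411016633391+1900842429486=6833042030178  T[21][13]=13·61068660380+411016633391=1204909218331
Read S(21,12) = 6833042030178, S(21,13) = 1204909218331.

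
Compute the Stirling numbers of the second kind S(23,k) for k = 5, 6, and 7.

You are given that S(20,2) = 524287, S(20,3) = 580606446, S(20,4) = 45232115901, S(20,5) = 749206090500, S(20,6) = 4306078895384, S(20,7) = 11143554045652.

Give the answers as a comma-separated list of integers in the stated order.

96416888184100, 998969857983405, 4382641999117305

@21  (21,3):580606446·3+524287→1742343625, (21,4):45232115901·4+580606446→181509070050, (21,5):749206090500·5+45232115901→3791262568401, (21,6):4306078895384·6+749206090500→26585679462804, (21,7):11143554045652·7+4306078895384→82310957214948
@22  (22,4):181509070050·4+1742343625→727778623825, (22,5):3791262568401·5+181509070050→19137821912055, (22,6):26585679462804·6+3791262568401→163305339345225, (22,7):82310957214948·7+26585679462804→602762379967440
@23  (23,5):19137821912055·5+727778623825→96416888184100, (23,6):163305339345225·6+19137821912055→998969857983405, (23,7):602762379967440·7+163305339345225→4382641999117305
Read S(23,5) = 96416888184100, S(23,6) = 998969857983405, S(23,7) = 4382641999117305.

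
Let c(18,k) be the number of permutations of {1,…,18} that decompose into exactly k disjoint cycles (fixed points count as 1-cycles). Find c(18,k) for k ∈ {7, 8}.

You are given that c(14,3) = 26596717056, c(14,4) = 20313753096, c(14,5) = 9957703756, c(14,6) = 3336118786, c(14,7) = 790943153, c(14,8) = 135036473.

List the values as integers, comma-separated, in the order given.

110228466184200, 24871845297936

r15: T_15,4=14×20313753096+26596717056=310989260400; T_15,5=14×9957703756+20313753096=159721605680; T_15,6=14×3336118786+9957703756=56663366760; T_15,7=14×790943153+3336118786=14409322928; T_15,8=14×135036473+790943153=2681453775
r16: T_16,5=15×159721605680+310989260400=2706813345600; T_16,6=15×56663366760+159721605680=1009672107080; T_16,7=15×14409322928+56663366760=272803210680; T_16,8=15×2681453775+14409322928=54631129553
r17: T_17,6=16×1009672107080+2706813345600=18861567058880; T_17,7=16×272803210680+1009672107080=5374523477960; T_17,8=16×54631129553+272803210680=1146901283528
r18: T_18,7=17×5374523477960+18861567058880=110228466184200; T_18,8=17×1146901283528+5374523477960=24871845297936
Read c(18,7) = 110228466184200, c(18,8) = 24871845297936.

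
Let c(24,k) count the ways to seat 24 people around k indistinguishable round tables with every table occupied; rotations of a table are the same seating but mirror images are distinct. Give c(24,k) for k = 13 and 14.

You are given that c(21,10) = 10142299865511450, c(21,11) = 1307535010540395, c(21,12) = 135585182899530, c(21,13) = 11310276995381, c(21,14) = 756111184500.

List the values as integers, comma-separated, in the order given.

413356714301314056, 34701806448704206

row 22: T[22][11]=21·1307535010540395+10142299865511450=37600535086859745  T[22][12]=21·135585182899530+1307535010540395=4154823851430525  T[22][13]=21·11310276995381+135585182899530=373100999802531  T[22][14]=21·756111184500+11310276995381=27188611869881
row 23: T[23][12]=22·4154823851430525+37600535086859745=129006659818331295  T[23][13]=22·373100999802531+4154823851430525=12363045847086207  T[23][14]=22·27188611869881+373100999802531=971250460939913
row 24: T[24][13]=23·12363045847086207+129006659818331295=413356714301314056  T[24][14]=23·971250460939913+12363045847086207=34701806448704206
Read c(24,13) = 413356714301314056, c(24,14) = 34701806448704206.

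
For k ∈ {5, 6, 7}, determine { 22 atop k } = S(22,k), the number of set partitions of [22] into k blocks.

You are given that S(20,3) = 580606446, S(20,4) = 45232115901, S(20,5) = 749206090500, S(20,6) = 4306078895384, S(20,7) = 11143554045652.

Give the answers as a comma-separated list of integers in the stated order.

r21: T_21,4=4×45232115901+580606446=181509070050; T_21,5=5×749206090500+45232115901=3791262568401; T_21,6=6×4306078895384+749206090500=26585679462804; T_21,7=7×11143554045652+4306078895384=82310957214948
r22: T_22,5=5×3791262568401+181509070050=19137821912055; T_22,6=6×26585679462804+3791262568401=163305339345225; T_22,7=7×82310957214948+26585679462804=602762379967440
Read S(22,5) = 19137821912055, S(22,6) = 163305339345225, S(22,7) = 602762379967440.

19137821912055, 163305339345225, 602762379967440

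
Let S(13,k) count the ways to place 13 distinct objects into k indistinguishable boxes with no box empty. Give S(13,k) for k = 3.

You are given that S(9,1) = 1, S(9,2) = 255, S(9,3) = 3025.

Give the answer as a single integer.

261625

i=10: T(10,1)=0+1·1=1 | T(10,2)=1+2·255=511 | T(10,3)=255+3·3025=9330
i=11: T(11,1)=0+1·1=1 | T(11,2)=1+2·511=1023 | T(11,3)=511+3·9330=28501
i=12: T(12,2)=1+2·1023=2047 | T(12,3)=1023+3·28501=86526
i=13: T(13,3)=2047+3·86526=261625
Read S(13,3) = 261625.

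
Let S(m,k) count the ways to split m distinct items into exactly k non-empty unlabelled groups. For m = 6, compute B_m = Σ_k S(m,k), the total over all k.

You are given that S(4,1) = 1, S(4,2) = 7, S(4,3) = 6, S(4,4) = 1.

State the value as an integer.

[5] T[5,1]:1*1+0=1 · T[5,2]:2*7+1=15 · T[5,3]:3*6+7=25 · T[5,4]:4*1+6=10 · T[5,5]:5*0+1=1
[6] T[6,1]:1*1+0=1 · T[6,2]:2*15+1=31 · T[6,3]:3*25+15=90 · T[6,4]:4*10+25=65 · T[6,5]:5*1+10=15 · T[6,6]:6*0+1=1
B_6 = ΣS(6,k) = 1+31+90+65+15+1 = 203

203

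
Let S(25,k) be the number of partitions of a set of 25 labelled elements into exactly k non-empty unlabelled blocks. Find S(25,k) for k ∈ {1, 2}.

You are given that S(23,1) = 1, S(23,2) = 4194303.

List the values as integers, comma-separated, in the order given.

1, 16777215

i=24: T(24,1)=0+1·1=1 | T(24,2)=1+2·4194303=8388607
i=25: T(25,1)=0+1·1=1 | T(25,2)=1+2·8388607=16777215
Read S(25,1) = 1, S(25,2) = 16777215.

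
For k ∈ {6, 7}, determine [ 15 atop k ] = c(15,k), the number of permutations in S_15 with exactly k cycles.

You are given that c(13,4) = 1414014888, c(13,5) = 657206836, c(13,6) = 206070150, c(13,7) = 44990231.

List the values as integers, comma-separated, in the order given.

[14] T[14,5]:13*657206836+1414014888=9957703756 · T[14,6]:13*206070150+657206836=3336118786 · T[14,7]:13*44990231+206070150=790943153
[15] T[15,6]:14*3336118786+9957703756=56663366760 · T[15,7]:14*790943153+3336118786=14409322928
Read c(15,6) = 56663366760, c(15,7) = 14409322928.

56663366760, 14409322928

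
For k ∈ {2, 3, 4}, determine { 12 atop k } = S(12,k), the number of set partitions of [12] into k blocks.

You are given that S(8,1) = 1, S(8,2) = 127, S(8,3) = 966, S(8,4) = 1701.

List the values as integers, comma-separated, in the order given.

2047, 86526, 611501

r9: T_9,1=1×1+0=1; T_9,2=2×127+1=255; T_9,3=3×966+127=3025; T_9,4=4×1701+966=7770
r10: T_10,1=1×1+0=1; T_10,2=2×255+1=511; T_10,3=3×3025+255=9330; T_10,4=4×7770+3025=34105
r11: T_11,1=1×1+0=1; T_11,2=2×511+1=1023; T_11,3=3×9330+511=28501; T_11,4=4×34105+9330=145750
r12: T_12,2=2×1023+1=2047; T_12,3=3×28501+1023=86526; T_12,4=4×145750+28501=611501
Read S(12,2) = 2047, S(12,3) = 86526, S(12,4) = 611501.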